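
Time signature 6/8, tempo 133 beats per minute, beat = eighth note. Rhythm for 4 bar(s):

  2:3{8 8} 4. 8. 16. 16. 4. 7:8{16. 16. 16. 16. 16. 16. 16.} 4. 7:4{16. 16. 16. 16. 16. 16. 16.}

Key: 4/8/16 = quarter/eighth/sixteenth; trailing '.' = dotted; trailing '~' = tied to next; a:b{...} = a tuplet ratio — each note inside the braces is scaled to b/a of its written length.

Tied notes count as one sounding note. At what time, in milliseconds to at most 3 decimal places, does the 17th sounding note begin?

note 17 onset = 150/7b = 9667.025ms

1. 0.0ms @ 0 + 676.692ms (3/2)
2. 676.692ms @ 3/2 + 676.692ms (3/2)
3. 1353.383ms @ 3 + 1353.383ms (3)
4. 2706.767ms @ 6 + 676.692ms (3/2)
5. 3383.459ms @ 15/2 + 338.346ms (3/4)
6. 3721.805ms @ 33/4 + 338.346ms (3/4)
7. 4060.15ms @ 9 + 1353.383ms (3)
8. 5413.534ms @ 12 + 386.681ms (6/7)
9. 5800.215ms @ 90/7 + 386.681ms (6/7)
10. 6186.896ms @ 96/7 + 386.681ms (6/7)
11. 6573.577ms @ 102/7 + 386.681ms (6/7)
12. 6960.258ms @ 108/7 + 386.681ms (6/7)
13. 7346.939ms @ 114/7 + 386.681ms (6/7)
14. 7733.62ms @ 120/7 + 386.681ms (6/7)
15. 8120.301ms @ 18 + 1353.383ms (3)
16. 9473.684ms @ 21 + 193.34ms (3/7)
17. 9667.025ms @ 150/7 + 193.34ms (3/7)
18. 9860.365ms @ 153/7 + 193.34ms (3/7)
19. 10053.706ms @ 156/7 + 193.34ms (3/7)
20. 10247.046ms @ 159/7 + 193.34ms (3/7)
21. 10440.387ms @ 162/7 + 193.34ms (3/7)
22. 10633.727ms @ 165/7 + 193.34ms (3/7)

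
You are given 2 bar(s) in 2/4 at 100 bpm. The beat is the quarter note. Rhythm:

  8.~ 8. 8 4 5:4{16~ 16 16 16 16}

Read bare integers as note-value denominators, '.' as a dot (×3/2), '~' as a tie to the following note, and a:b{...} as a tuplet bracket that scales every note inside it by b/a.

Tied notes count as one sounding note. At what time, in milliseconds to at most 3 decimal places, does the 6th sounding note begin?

1. 0.0ms @ 0 + 900.0ms (3/2)
2. 900.0ms @ 3/2 + 300.0ms (1/2)
3. 1200.0ms @ 2 + 600.0ms (1)
4. 1800.0ms @ 3 + 240.0ms (2/5)
5. 2040.0ms @ 17/5 + 120.0ms (1/5)
6. 2160.0ms @ 18/5 + 120.0ms (1/5)
7. 2280.0ms @ 19/5 + 120.0ms (1/5)

note 6 onset = 18/5b = 2160.0ms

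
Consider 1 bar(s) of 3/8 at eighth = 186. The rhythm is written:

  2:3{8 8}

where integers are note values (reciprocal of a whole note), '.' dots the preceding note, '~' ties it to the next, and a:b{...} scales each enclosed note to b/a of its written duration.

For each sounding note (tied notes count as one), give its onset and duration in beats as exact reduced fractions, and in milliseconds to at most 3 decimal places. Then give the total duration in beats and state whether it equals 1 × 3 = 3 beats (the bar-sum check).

1) 0.0ms=0b +483.871ms=3/2b
2) 483.871ms=3/2b +483.871ms=3/2b
Σ=3b of 3 (186bpm 3/8) — PASS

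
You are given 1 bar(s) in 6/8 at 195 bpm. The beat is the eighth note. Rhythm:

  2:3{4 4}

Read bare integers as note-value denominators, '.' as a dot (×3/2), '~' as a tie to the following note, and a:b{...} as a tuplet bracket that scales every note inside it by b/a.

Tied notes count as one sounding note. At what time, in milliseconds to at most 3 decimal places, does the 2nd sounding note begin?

1. 0.0ms @ 0 + 923.077ms (3)
2. 923.077ms @ 3 + 923.077ms (3)

note 2 onset = 3b = 923.077ms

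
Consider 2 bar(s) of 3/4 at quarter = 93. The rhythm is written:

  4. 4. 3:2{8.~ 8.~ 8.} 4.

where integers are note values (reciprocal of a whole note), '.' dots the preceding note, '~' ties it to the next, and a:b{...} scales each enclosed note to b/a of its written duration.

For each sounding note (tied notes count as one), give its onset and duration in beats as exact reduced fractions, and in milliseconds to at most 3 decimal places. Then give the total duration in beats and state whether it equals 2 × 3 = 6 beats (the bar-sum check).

1) 0.0ms=0b +967.742ms=3/2b
2) 967.742ms=3/2b +967.742ms=3/2b
3) 1935.484ms=3b +967.742ms=3/2b
4) 2903.226ms=9/2b +967.742ms=3/2b
Σ=6b of 6 (93bpm 3/4) — PASS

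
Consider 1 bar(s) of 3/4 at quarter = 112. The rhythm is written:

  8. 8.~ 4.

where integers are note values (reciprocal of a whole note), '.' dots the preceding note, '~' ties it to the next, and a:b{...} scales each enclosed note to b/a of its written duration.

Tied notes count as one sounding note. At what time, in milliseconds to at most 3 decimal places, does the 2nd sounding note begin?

note 2 onset = 3/4b = 401.786ms

1. 0.0ms @ 0 + 401.786ms (3/4)
2. 401.786ms @ 3/4 + 1205.357ms (9/4)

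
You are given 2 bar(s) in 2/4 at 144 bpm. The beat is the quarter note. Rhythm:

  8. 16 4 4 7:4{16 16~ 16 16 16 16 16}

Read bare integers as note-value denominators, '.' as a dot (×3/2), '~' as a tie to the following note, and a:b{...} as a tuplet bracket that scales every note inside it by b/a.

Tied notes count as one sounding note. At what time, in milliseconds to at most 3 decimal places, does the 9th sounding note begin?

1. 0.0ms @ 0 + 312.5ms (3/4)
2. 312.5ms @ 3/4 + 104.167ms (1/4)
3. 416.667ms @ 1 + 416.667ms (1)
4. 833.333ms @ 2 + 416.667ms (1)
5. 1250.0ms @ 3 + 59.524ms (1/7)
6. 1309.524ms @ 22/7 + 119.048ms (2/7)
7. 1428.571ms @ 24/7 + 59.524ms (1/7)
8. 1488.095ms @ 25/7 + 59.524ms (1/7)
9. 1547.619ms @ 26/7 + 59.524ms (1/7)
10. 1607.143ms @ 27/7 + 59.524ms (1/7)

note 9 onset = 26/7b = 1547.619ms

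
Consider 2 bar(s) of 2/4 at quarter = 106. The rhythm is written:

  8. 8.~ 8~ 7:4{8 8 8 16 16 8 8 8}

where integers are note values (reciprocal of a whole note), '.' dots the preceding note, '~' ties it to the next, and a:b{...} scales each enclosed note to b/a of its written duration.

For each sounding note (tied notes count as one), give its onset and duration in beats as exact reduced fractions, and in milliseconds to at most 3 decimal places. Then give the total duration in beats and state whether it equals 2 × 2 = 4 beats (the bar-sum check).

1) 0.0ms=0b +424.528ms=3/4b
2) 424.528ms=3/4b +869.272ms=43/28b
3) 1293.801ms=16/7b +161.725ms=2/7b
4) 1455.526ms=18/7b +161.725ms=2/7b
5) 1617.251ms=20/7b +80.863ms=1/7b
6) 1698.113ms=3b +80.863ms=1/7b
7) 1778.976ms=22/7b +161.725ms=2/7b
8) 1940.701ms=24/7b +161.725ms=2/7b
9) 2102.426ms=26/7b +161.725ms=2/7b
Σ=4b of 4 (106bpm 2/4) — PASS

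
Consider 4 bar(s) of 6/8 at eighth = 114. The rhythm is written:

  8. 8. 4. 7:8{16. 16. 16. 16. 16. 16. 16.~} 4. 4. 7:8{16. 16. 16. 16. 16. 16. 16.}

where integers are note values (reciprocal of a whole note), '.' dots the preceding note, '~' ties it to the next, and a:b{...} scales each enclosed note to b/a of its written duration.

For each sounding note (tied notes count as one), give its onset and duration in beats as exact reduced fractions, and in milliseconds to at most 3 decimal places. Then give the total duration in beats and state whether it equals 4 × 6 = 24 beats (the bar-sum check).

1) 0.0ms=0b +789.474ms=3/2b
2) 789.474ms=3/2b +789.474ms=3/2b
3) 1578.947ms=3b +1578.947ms=3b
4) 3157.895ms=6b +451.128ms=6/7b
5) 3609.023ms=48/7b +451.128ms=6/7b
6) 4060.15ms=54/7b +451.128ms=6/7b
7) 4511.278ms=60/7b +451.128ms=6/7b
8) 4962.406ms=66/7b +451.128ms=6/7b
9) 5413.534ms=72/7b +451.128ms=6/7b
10) 5864.662ms=78/7b +2030.075ms=27/7b
11) 7894.737ms=15b +1578.947ms=3b
12) 9473.684ms=18b +451.128ms=6/7b
13) 9924.812ms=132/7b +451.128ms=6/7b
14) 10375.94ms=138/7b +451.128ms=6/7b
15) 10827.068ms=144/7b +451.128ms=6/7b
16) 11278.195ms=150/7b +451.128ms=6/7b
17) 11729.323ms=156/7b +451.128ms=6/7b
18) 12180.451ms=162/7b +451.128ms=6/7b
Σ=24b of 24 (114bpm 6/8) — PASS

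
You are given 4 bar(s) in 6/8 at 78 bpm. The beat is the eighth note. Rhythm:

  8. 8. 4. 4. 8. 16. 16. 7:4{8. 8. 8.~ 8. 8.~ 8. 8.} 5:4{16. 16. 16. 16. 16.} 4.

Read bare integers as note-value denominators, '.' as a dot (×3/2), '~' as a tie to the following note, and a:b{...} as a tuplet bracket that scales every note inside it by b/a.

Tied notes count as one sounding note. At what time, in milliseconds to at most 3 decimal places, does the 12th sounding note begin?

note 12 onset = 120/7b = 13186.813ms

1. 0.0ms @ 0 + 1153.846ms (3/2)
2. 1153.846ms @ 3/2 + 1153.846ms (3/2)
3. 2307.692ms @ 3 + 2307.692ms (3)
4. 4615.385ms @ 6 + 2307.692ms (3)
5. 6923.077ms @ 9 + 1153.846ms (3/2)
6. 8076.923ms @ 21/2 + 576.923ms (3/4)
7. 8653.846ms @ 45/4 + 576.923ms (3/4)
8. 9230.769ms @ 12 + 659.341ms (6/7)
9. 9890.11ms @ 90/7 + 659.341ms (6/7)
10. 10549.451ms @ 96/7 + 1318.681ms (12/7)
11. 11868.132ms @ 108/7 + 1318.681ms (12/7)
12. 13186.813ms @ 120/7 + 659.341ms (6/7)
13. 13846.154ms @ 18 + 461.538ms (3/5)
14. 14307.692ms @ 93/5 + 461.538ms (3/5)
15. 14769.231ms @ 96/5 + 461.538ms (3/5)
16. 15230.769ms @ 99/5 + 461.538ms (3/5)
17. 15692.308ms @ 102/5 + 461.538ms (3/5)
18. 16153.846ms @ 21 + 2307.692ms (3)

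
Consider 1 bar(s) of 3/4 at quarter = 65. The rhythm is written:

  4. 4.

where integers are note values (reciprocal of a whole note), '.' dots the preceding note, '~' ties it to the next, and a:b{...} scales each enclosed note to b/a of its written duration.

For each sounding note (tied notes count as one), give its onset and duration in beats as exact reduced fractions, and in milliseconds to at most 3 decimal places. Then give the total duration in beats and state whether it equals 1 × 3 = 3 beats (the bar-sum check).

1) 0.0ms=0b +1384.615ms=3/2b
2) 1384.615ms=3/2b +1384.615ms=3/2b
Σ=3b of 3 (65bpm 3/4) — PASS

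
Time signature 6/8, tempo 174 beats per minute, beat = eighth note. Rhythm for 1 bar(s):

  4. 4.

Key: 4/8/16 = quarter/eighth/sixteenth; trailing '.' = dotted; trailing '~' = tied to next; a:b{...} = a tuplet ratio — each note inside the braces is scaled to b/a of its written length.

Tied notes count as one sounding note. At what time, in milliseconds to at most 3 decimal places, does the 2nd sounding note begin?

note 2 onset = 3b = 1034.483ms

1. 0.0ms @ 0 + 1034.483ms (3)
2. 1034.483ms @ 3 + 1034.483ms (3)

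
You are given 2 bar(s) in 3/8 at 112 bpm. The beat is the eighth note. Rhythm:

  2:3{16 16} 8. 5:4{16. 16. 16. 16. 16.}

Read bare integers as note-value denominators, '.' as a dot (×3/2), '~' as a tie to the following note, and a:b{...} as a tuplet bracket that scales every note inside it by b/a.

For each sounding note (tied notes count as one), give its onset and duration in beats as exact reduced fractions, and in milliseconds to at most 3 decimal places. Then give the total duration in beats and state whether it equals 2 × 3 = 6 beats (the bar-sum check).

1) 0.0ms=0b +401.786ms=3/4b
2) 401.786ms=3/4b +401.786ms=3/4b
3) 803.571ms=3/2b +803.571ms=3/2b
4) 1607.143ms=3b +321.429ms=3/5b
5) 1928.571ms=18/5b +321.429ms=3/5b
6) 2250.0ms=21/5b +321.429ms=3/5b
7) 2571.429ms=24/5b +321.429ms=3/5b
8) 2892.857ms=27/5b +321.429ms=3/5b
Σ=6b of 6 (112bpm 3/8) — PASS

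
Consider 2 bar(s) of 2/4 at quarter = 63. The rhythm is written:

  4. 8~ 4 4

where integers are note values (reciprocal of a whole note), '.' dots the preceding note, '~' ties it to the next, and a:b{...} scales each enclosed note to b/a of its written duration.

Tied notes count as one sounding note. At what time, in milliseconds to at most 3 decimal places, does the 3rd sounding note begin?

1. 0.0ms @ 0 + 1428.571ms (3/2)
2. 1428.571ms @ 3/2 + 1428.571ms (3/2)
3. 2857.143ms @ 3 + 952.381ms (1)

note 3 onset = 3b = 2857.143ms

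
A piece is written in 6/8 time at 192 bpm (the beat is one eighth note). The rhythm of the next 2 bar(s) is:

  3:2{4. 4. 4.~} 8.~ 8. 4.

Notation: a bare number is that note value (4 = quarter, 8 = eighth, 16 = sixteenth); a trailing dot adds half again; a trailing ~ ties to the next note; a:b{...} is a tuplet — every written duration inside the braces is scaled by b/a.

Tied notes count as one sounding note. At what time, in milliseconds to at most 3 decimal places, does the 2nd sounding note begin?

note 2 onset = 2b = 625.0ms

1. 0.0ms @ 0 + 625.0ms (2)
2. 625.0ms @ 2 + 625.0ms (2)
3. 1250.0ms @ 4 + 1562.5ms (5)
4. 2812.5ms @ 9 + 937.5ms (3)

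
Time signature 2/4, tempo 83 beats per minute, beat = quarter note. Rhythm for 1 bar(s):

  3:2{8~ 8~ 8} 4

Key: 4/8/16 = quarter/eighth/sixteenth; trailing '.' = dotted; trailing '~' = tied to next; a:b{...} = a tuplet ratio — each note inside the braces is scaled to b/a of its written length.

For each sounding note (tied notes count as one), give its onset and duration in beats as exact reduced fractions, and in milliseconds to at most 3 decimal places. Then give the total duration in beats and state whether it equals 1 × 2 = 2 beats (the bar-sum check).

1) 0.0ms=0b +722.892ms=1b
2) 722.892ms=1b +722.892ms=1b
Σ=2b of 2 (83bpm 2/4) — PASS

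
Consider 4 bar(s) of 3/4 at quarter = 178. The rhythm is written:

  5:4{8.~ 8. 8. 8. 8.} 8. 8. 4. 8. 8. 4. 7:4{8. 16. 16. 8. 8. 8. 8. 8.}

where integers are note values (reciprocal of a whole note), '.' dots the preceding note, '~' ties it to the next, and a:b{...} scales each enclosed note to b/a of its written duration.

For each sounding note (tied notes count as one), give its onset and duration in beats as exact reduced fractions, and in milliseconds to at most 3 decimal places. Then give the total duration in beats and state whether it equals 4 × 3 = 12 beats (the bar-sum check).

1) 0.0ms=0b +404.494ms=6/5b
2) 404.494ms=6/5b +202.247ms=3/5b
3) 606.742ms=9/5b +202.247ms=3/5b
4) 808.989ms=12/5b +202.247ms=3/5b
5) 1011.236ms=3b +252.809ms=3/4b
6) 1264.045ms=15/4b +252.809ms=3/4b
7) 1516.854ms=9/2b +505.618ms=3/2b
8) 2022.472ms=6b +252.809ms=3/4b
9) 2275.281ms=27/4b +252.809ms=3/4b
10) 2528.09ms=15/2b +505.618ms=3/2b
11) 3033.708ms=9b +144.462ms=3/7b
12) 3178.17ms=66/7b +72.231ms=3/14b
13) 3250.401ms=135/14b +72.231ms=3/14b
14) 3322.632ms=69/7b +144.462ms=3/7b
15) 3467.095ms=72/7b +144.462ms=3/7b
16) 3611.557ms=75/7b +144.462ms=3/7b
17) 3756.019ms=78/7b +144.462ms=3/7b
18) 3900.482ms=81/7b +144.462ms=3/7b
Σ=12b of 12 (178bpm 3/4) — PASS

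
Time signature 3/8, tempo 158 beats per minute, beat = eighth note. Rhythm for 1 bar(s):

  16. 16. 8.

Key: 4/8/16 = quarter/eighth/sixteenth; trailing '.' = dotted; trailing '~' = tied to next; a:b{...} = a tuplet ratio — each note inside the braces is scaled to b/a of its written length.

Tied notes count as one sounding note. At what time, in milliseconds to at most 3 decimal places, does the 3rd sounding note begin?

note 3 onset = 3/2b = 569.62ms

1. 0.0ms @ 0 + 284.81ms (3/4)
2. 284.81ms @ 3/4 + 284.81ms (3/4)
3. 569.62ms @ 3/2 + 569.62ms (3/2)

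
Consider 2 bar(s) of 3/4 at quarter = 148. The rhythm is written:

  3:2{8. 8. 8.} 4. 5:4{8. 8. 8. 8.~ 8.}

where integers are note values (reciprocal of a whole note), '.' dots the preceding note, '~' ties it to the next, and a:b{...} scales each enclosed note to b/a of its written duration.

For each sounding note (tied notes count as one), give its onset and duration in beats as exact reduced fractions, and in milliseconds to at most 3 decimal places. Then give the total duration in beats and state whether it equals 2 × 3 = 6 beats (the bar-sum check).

1) 0.0ms=0b +202.703ms=1/2b
2) 202.703ms=1/2b +202.703ms=1/2b
3) 405.405ms=1b +202.703ms=1/2b
4) 608.108ms=3/2b +608.108ms=3/2b
5) 1216.216ms=3b +243.243ms=3/5b
6) 1459.459ms=18/5b +243.243ms=3/5b
7) 1702.703ms=21/5b +243.243ms=3/5b
8) 1945.946ms=24/5b +486.486ms=6/5b
Σ=6b of 6 (148bpm 3/4) — PASS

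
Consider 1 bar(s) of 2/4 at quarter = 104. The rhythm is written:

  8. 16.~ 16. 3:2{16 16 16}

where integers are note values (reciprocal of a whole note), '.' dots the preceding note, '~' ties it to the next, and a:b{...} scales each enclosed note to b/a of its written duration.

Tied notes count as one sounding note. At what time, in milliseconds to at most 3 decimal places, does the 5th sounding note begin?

1. 0.0ms @ 0 + 432.692ms (3/4)
2. 432.692ms @ 3/4 + 432.692ms (3/4)
3. 865.385ms @ 3/2 + 96.154ms (1/6)
4. 961.538ms @ 5/3 + 96.154ms (1/6)
5. 1057.692ms @ 11/6 + 96.154ms (1/6)

note 5 onset = 11/6b = 1057.692ms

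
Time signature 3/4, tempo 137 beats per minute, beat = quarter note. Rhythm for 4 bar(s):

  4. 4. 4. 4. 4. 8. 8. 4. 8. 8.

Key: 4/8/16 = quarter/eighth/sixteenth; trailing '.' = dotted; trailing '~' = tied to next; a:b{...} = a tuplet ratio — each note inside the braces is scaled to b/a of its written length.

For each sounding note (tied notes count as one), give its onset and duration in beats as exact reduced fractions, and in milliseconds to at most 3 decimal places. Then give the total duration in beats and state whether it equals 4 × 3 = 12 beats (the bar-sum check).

1) 0.0ms=0b +656.934ms=3/2b
2) 656.934ms=3/2b +656.934ms=3/2b
3) 1313.869ms=3b +656.934ms=3/2b
4) 1970.803ms=9/2b +656.934ms=3/2b
5) 2627.737ms=6b +656.934ms=3/2b
6) 3284.672ms=15/2b +328.467ms=3/4b
7) 3613.139ms=33/4b +328.467ms=3/4b
8) 3941.606ms=9b +656.934ms=3/2b
9) 4598.54ms=21/2b +328.467ms=3/4b
10) 4927.007ms=45/4b +328.467ms=3/4b
Σ=12b of 12 (137bpm 3/4) — PASS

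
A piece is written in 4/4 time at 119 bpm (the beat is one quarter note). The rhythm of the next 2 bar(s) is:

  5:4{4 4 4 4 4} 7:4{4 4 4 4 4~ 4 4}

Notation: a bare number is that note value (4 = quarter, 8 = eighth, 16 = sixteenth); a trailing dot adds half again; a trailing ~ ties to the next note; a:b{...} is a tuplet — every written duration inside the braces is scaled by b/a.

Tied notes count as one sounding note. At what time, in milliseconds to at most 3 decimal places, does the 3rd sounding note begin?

note 3 onset = 8/5b = 806.723ms

1. 0.0ms @ 0 + 403.361ms (4/5)
2. 403.361ms @ 4/5 + 403.361ms (4/5)
3. 806.723ms @ 8/5 + 403.361ms (4/5)
4. 1210.084ms @ 12/5 + 403.361ms (4/5)
5. 1613.445ms @ 16/5 + 403.361ms (4/5)
6. 2016.807ms @ 4 + 288.115ms (4/7)
7. 2304.922ms @ 32/7 + 288.115ms (4/7)
8. 2593.037ms @ 36/7 + 288.115ms (4/7)
9. 2881.152ms @ 40/7 + 288.115ms (4/7)
10. 3169.268ms @ 44/7 + 576.23ms (8/7)
11. 3745.498ms @ 52/7 + 288.115ms (4/7)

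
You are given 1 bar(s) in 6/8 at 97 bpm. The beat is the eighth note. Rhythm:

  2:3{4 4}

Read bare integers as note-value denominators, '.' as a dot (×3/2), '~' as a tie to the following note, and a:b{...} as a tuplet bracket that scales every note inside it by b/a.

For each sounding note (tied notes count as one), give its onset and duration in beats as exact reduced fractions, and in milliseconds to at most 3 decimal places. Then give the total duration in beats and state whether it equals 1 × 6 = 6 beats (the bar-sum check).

1) 0.0ms=0b +1855.67ms=3b
2) 1855.67ms=3b +1855.67ms=3b
Σ=6b of 6 (97bpm 6/8) — PASS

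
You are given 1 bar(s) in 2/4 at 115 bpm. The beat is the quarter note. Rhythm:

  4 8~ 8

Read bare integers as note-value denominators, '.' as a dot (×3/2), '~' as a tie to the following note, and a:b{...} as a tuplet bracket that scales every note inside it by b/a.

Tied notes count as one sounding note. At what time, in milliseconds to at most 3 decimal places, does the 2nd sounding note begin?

note 2 onset = 1b = 521.739ms

1. 0.0ms @ 0 + 521.739ms (1)
2. 521.739ms @ 1 + 521.739ms (1)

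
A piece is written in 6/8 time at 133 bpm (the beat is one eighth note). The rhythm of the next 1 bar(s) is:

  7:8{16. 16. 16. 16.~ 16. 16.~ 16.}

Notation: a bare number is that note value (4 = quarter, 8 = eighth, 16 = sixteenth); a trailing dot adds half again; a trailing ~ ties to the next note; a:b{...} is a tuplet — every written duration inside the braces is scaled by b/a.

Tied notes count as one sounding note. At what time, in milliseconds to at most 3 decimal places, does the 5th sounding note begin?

note 5 onset = 30/7b = 1933.405ms

1. 0.0ms @ 0 + 386.681ms (6/7)
2. 386.681ms @ 6/7 + 386.681ms (6/7)
3. 773.362ms @ 12/7 + 386.681ms (6/7)
4. 1160.043ms @ 18/7 + 773.362ms (12/7)
5. 1933.405ms @ 30/7 + 773.362ms (12/7)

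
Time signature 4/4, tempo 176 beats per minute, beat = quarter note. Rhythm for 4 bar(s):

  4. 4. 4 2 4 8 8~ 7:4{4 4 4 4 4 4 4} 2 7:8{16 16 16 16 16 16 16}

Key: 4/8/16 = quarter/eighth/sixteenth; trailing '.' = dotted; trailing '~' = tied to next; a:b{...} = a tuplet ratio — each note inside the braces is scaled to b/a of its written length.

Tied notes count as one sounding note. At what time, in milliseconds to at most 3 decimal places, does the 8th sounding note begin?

note 8 onset = 60/7b = 2922.078ms

1. 0.0ms @ 0 + 511.364ms (3/2)
2. 511.364ms @ 3/2 + 511.364ms (3/2)
3. 1022.727ms @ 3 + 340.909ms (1)
4. 1363.636ms @ 4 + 681.818ms (2)
5. 2045.455ms @ 6 + 340.909ms (1)
6. 2386.364ms @ 7 + 170.455ms (1/2)
7. 2556.818ms @ 15/2 + 365.26ms (15/14)
8. 2922.078ms @ 60/7 + 194.805ms (4/7)
9. 3116.883ms @ 64/7 + 194.805ms (4/7)
10. 3311.688ms @ 68/7 + 194.805ms (4/7)
11. 3506.494ms @ 72/7 + 194.805ms (4/7)
12. 3701.299ms @ 76/7 + 194.805ms (4/7)
13. 3896.104ms @ 80/7 + 194.805ms (4/7)
14. 4090.909ms @ 12 + 681.818ms (2)
15. 4772.727ms @ 14 + 97.403ms (2/7)
16. 4870.13ms @ 100/7 + 97.403ms (2/7)
17. 4967.532ms @ 102/7 + 97.403ms (2/7)
18. 5064.935ms @ 104/7 + 97.403ms (2/7)
19. 5162.338ms @ 106/7 + 97.403ms (2/7)
20. 5259.74ms @ 108/7 + 97.403ms (2/7)
21. 5357.143ms @ 110/7 + 97.403ms (2/7)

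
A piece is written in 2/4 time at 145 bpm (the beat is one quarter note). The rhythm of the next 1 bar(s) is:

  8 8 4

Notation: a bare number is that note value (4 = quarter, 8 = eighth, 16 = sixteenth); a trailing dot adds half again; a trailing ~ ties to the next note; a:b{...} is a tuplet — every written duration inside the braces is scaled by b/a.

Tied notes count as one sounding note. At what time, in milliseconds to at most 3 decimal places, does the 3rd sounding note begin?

1. 0.0ms @ 0 + 206.897ms (1/2)
2. 206.897ms @ 1/2 + 206.897ms (1/2)
3. 413.793ms @ 1 + 413.793ms (1)

note 3 onset = 1b = 413.793ms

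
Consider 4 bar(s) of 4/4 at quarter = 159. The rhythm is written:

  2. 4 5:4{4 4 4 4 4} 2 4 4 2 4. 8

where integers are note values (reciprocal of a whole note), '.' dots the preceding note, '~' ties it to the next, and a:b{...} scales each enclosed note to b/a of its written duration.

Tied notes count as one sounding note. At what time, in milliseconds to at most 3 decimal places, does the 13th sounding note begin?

1. 0.0ms @ 0 + 1132.075ms (3)
2. 1132.075ms @ 3 + 377.358ms (1)
3. 1509.434ms @ 4 + 301.887ms (4/5)
4. 1811.321ms @ 24/5 + 301.887ms (4/5)
5. 2113.208ms @ 28/5 + 301.887ms (4/5)
6. 2415.094ms @ 32/5 + 301.887ms (4/5)
7. 2716.981ms @ 36/5 + 301.887ms (4/5)
8. 3018.868ms @ 8 + 754.717ms (2)
9. 3773.585ms @ 10 + 377.358ms (1)
10. 4150.943ms @ 11 + 377.358ms (1)
11. 4528.302ms @ 12 + 754.717ms (2)
12. 5283.019ms @ 14 + 566.038ms (3/2)
13. 5849.057ms @ 31/2 + 188.679ms (1/2)

note 13 onset = 31/2b = 5849.057ms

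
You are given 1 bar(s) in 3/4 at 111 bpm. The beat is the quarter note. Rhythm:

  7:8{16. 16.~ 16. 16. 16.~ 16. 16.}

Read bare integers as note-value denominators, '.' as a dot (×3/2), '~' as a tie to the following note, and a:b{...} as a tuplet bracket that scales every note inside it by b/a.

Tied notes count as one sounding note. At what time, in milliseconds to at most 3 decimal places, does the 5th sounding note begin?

1. 0.0ms @ 0 + 231.66ms (3/7)
2. 231.66ms @ 3/7 + 463.32ms (6/7)
3. 694.981ms @ 9/7 + 231.66ms (3/7)
4. 926.641ms @ 12/7 + 463.32ms (6/7)
5. 1389.961ms @ 18/7 + 231.66ms (3/7)

note 5 onset = 18/7b = 1389.961ms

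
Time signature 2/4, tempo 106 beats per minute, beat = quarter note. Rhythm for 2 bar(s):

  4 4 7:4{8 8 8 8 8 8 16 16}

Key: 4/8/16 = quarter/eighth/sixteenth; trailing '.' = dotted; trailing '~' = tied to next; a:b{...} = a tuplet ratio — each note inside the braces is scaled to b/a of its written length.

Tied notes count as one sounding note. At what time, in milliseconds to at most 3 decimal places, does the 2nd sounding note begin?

1. 0.0ms @ 0 + 566.038ms (1)
2. 566.038ms @ 1 + 566.038ms (1)
3. 1132.075ms @ 2 + 161.725ms (2/7)
4. 1293.801ms @ 16/7 + 161.725ms (2/7)
5. 1455.526ms @ 18/7 + 161.725ms (2/7)
6. 1617.251ms @ 20/7 + 161.725ms (2/7)
7. 1778.976ms @ 22/7 + 161.725ms (2/7)
8. 1940.701ms @ 24/7 + 161.725ms (2/7)
9. 2102.426ms @ 26/7 + 80.863ms (1/7)
10. 2183.288ms @ 27/7 + 80.863ms (1/7)

note 2 onset = 1b = 566.038ms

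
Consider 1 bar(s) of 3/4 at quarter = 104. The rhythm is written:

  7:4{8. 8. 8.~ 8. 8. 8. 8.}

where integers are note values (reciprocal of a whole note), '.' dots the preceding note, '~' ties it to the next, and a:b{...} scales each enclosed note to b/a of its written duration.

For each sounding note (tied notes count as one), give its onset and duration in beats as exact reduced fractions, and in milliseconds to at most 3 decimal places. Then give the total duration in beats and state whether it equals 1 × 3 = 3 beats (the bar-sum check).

1) 0.0ms=0b +247.253ms=3/7b
2) 247.253ms=3/7b +247.253ms=3/7b
3) 494.505ms=6/7b +494.505ms=6/7b
4) 989.011ms=12/7b +247.253ms=3/7b
5) 1236.264ms=15/7b +247.253ms=3/7b
6) 1483.516ms=18/7b +247.253ms=3/7b
Σ=3b of 3 (104bpm 3/4) — PASS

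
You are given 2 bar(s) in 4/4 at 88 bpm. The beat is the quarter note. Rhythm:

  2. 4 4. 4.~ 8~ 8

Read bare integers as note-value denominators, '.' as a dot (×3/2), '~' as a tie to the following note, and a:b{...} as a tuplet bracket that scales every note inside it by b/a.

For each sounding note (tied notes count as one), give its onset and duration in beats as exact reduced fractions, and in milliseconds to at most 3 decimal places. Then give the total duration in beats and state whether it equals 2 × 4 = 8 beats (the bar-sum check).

1) 0.0ms=0b +2045.455ms=3b
2) 2045.455ms=3b +681.818ms=1b
3) 2727.273ms=4b +1022.727ms=3/2b
4) 3750.0ms=11/2b +1704.545ms=5/2b
Σ=8b of 8 (88bpm 4/4) — PASS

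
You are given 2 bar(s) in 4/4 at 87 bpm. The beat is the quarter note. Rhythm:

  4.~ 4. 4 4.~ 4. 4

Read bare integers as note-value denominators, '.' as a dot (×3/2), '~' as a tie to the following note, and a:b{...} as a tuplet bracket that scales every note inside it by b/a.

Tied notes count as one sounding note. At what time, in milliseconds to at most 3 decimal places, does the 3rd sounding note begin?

1. 0.0ms @ 0 + 2068.966ms (3)
2. 2068.966ms @ 3 + 689.655ms (1)
3. 2758.621ms @ 4 + 2068.966ms (3)
4. 4827.586ms @ 7 + 689.655ms (1)

note 3 onset = 4b = 2758.621ms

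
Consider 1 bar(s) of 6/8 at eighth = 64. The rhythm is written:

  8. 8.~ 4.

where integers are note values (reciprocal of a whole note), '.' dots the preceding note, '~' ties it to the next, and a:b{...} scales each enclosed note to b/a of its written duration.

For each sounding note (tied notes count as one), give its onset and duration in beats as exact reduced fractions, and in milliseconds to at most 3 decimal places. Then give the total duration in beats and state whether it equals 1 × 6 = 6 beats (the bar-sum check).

1) 0.0ms=0b +1406.25ms=3/2b
2) 1406.25ms=3/2b +4218.75ms=9/2b
Σ=6b of 6 (64bpm 6/8) — PASS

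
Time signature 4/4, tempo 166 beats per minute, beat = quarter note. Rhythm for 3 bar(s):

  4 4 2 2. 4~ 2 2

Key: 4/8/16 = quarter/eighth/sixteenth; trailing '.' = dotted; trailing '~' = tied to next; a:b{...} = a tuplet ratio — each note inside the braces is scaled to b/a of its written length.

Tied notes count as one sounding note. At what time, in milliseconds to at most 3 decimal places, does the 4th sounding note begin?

1. 0.0ms @ 0 + 361.446ms (1)
2. 361.446ms @ 1 + 361.446ms (1)
3. 722.892ms @ 2 + 722.892ms (2)
4. 1445.783ms @ 4 + 1084.337ms (3)
5. 2530.12ms @ 7 + 1084.337ms (3)
6. 3614.458ms @ 10 + 722.892ms (2)

note 4 onset = 4b = 1445.783ms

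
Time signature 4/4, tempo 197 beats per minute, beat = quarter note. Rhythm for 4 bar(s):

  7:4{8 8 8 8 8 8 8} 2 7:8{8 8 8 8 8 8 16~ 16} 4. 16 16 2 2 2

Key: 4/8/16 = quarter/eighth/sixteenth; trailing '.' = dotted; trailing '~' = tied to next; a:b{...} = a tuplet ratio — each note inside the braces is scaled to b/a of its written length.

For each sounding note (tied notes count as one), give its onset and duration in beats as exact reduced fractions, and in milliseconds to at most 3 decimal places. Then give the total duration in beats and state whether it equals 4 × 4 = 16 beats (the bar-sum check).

1) 0.0ms=0b +87.02ms=2/7b
2) 87.02ms=2/7b +87.02ms=2/7b
3) 174.039ms=4/7b +87.02ms=2/7b
4) 261.059ms=6/7b +87.02ms=2/7b
5) 348.078ms=8/7b +87.02ms=2/7b
6) 435.098ms=10/7b +87.02ms=2/7b
7) 522.117ms=12/7b +87.02ms=2/7b
8) 609.137ms=2b +609.137ms=2b
9) 1218.274ms=4b +174.039ms=4/7b
10) 1392.313ms=32/7b +174.039ms=4/7b
11) 1566.352ms=36/7b +174.039ms=4/7b
12) 1740.392ms=40/7b +174.039ms=4/7b
13) 1914.431ms=44/7b +174.039ms=4/7b
14) 2088.47ms=48/7b +174.039ms=4/7b
15) 2262.509ms=52/7b +174.039ms=4/7b
16) 2436.548ms=8b +456.853ms=3/2b
17) 2893.401ms=19/2b +76.142ms=1/4b
18) 2969.543ms=39/4b +76.142ms=1/4b
19) 3045.685ms=10b +609.137ms=2b
20) 3654.822ms=12b +609.137ms=2b
21) 4263.959ms=14b +609.137ms=2b
Σ=16b of 16 (197bpm 4/4) — PASS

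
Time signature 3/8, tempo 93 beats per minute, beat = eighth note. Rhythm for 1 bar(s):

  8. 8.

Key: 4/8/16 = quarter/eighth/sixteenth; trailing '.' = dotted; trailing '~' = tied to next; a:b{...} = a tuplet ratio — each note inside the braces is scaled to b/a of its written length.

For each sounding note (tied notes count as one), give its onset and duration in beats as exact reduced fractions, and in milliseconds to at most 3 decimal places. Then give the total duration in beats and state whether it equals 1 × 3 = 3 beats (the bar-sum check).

1) 0.0ms=0b +967.742ms=3/2b
2) 967.742ms=3/2b +967.742ms=3/2b
Σ=3b of 3 (93bpm 3/8) — PASS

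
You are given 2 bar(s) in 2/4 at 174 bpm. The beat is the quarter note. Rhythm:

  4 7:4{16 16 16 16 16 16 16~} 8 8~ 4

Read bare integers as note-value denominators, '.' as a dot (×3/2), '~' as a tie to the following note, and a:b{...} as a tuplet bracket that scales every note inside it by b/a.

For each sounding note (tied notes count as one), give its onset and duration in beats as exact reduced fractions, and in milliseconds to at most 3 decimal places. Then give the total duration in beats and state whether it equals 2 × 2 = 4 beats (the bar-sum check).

1) 0.0ms=0b +344.828ms=1b
2) 344.828ms=1b +49.261ms=1/7b
3) 394.089ms=8/7b +49.261ms=1/7b
4) 443.35ms=9/7b +49.261ms=1/7b
5) 492.611ms=10/7b +49.261ms=1/7b
6) 541.872ms=11/7b +49.261ms=1/7b
7) 591.133ms=12/7b +49.261ms=1/7b
8) 640.394ms=13/7b +221.675ms=9/14b
9) 862.069ms=5/2b +517.241ms=3/2b
Σ=4b of 4 (174bpm 2/4) — PASS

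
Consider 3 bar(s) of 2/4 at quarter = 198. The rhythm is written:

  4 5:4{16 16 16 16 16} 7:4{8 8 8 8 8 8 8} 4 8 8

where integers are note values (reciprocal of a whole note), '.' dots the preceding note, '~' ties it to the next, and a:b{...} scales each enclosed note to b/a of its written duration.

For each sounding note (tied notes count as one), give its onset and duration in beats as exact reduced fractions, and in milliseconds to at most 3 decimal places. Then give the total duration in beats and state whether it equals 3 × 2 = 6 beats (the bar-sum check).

1) 0.0ms=0b +303.03ms=1b
2) 303.03ms=1b +60.606ms=1/5b
3) 363.636ms=6/5b +60.606ms=1/5b
4) 424.242ms=7/5b +60.606ms=1/5b
5) 484.848ms=8/5b +60.606ms=1/5b
6) 545.455ms=9/5b +60.606ms=1/5b
7) 606.061ms=2b +86.58ms=2/7b
8) 692.641ms=16/7b +86.58ms=2/7b
9) 779.221ms=18/7b +86.58ms=2/7b
10) 865.801ms=20/7b +86.58ms=2/7b
11) 952.381ms=22/7b +86.58ms=2/7b
12) 1038.961ms=24/7b +86.58ms=2/7b
13) 1125.541ms=26/7b +86.58ms=2/7b
14) 1212.121ms=4b +303.03ms=1b
15) 1515.152ms=5b +151.515ms=1/2b
16) 1666.667ms=11/2b +151.515ms=1/2b
Σ=6b of 6 (198bpm 2/4) — PASS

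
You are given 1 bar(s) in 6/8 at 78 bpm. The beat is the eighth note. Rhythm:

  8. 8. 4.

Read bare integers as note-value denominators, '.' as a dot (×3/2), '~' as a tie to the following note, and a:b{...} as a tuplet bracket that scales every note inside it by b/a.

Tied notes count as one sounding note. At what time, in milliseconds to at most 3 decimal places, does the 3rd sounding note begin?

note 3 onset = 3b = 2307.692ms

1. 0.0ms @ 0 + 1153.846ms (3/2)
2. 1153.846ms @ 3/2 + 1153.846ms (3/2)
3. 2307.692ms @ 3 + 2307.692ms (3)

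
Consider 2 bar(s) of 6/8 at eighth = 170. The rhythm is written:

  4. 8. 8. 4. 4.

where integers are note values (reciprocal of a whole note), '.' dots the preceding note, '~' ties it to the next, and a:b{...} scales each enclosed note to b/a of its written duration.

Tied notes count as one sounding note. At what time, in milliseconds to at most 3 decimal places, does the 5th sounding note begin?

1. 0.0ms @ 0 + 1058.824ms (3)
2. 1058.824ms @ 3 + 529.412ms (3/2)
3. 1588.235ms @ 9/2 + 529.412ms (3/2)
4. 2117.647ms @ 6 + 1058.824ms (3)
5. 3176.471ms @ 9 + 1058.824ms (3)

note 5 onset = 9b = 3176.471ms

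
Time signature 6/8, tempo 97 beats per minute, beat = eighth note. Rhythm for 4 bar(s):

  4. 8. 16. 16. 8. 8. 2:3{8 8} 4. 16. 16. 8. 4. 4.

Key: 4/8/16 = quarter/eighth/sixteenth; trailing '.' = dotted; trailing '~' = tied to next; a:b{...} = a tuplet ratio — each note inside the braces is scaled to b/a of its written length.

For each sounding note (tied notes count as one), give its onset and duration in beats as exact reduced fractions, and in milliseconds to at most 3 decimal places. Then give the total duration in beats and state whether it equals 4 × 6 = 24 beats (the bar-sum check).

1) 0.0ms=0b +1855.67ms=3b
2) 1855.67ms=3b +927.835ms=3/2b
3) 2783.505ms=9/2b +463.918ms=3/4b
4) 3247.423ms=21/4b +463.918ms=3/4b
5) 3711.34ms=6b +927.835ms=3/2b
6) 4639.175ms=15/2b +927.835ms=3/2b
7) 5567.01ms=9b +927.835ms=3/2b
8) 6494.845ms=21/2b +927.835ms=3/2b
9) 7422.68ms=12b +1855.67ms=3b
10) 9278.351ms=15b +463.918ms=3/4b
11) 9742.268ms=63/4b +463.918ms=3/4b
12) 10206.186ms=33/2b +927.835ms=3/2b
13) 11134.021ms=18b +1855.67ms=3b
14) 12989.691ms=21b +1855.67ms=3b
Σ=24b of 24 (97bpm 6/8) — PASS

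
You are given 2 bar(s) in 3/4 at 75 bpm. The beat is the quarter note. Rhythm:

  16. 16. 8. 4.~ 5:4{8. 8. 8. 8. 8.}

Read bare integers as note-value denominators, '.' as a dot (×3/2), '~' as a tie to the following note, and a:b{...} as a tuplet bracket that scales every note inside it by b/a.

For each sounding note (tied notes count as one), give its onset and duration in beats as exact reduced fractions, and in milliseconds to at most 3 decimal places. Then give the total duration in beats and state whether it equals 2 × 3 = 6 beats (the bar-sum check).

1) 0.0ms=0b +300.0ms=3/8b
2) 300.0ms=3/8b +300.0ms=3/8b
3) 600.0ms=3/4b +600.0ms=3/4b
4) 1200.0ms=3/2b +1680.0ms=21/10b
5) 2880.0ms=18/5b +480.0ms=3/5b
6) 3360.0ms=21/5b +480.0ms=3/5b
7) 3840.0ms=24/5b +480.0ms=3/5b
8) 4320.0ms=27/5b +480.0ms=3/5b
Σ=6b of 6 (75bpm 3/4) — PASS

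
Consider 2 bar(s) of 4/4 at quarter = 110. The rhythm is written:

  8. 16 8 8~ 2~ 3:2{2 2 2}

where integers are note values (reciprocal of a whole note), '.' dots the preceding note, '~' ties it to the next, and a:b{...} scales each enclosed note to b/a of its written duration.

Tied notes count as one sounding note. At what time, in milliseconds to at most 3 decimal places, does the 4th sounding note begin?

1. 0.0ms @ 0 + 409.091ms (3/4)
2. 409.091ms @ 3/4 + 136.364ms (1/4)
3. 545.455ms @ 1 + 272.727ms (1/2)
4. 818.182ms @ 3/2 + 2090.909ms (23/6)
5. 2909.091ms @ 16/3 + 727.273ms (4/3)
6. 3636.364ms @ 20/3 + 727.273ms (4/3)

note 4 onset = 3/2b = 818.182ms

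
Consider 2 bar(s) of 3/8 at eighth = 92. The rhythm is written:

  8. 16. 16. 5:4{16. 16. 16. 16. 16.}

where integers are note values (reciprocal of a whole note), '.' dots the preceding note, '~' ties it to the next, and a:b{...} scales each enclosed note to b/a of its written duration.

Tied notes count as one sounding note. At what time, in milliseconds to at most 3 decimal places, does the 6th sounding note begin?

1. 0.0ms @ 0 + 978.261ms (3/2)
2. 978.261ms @ 3/2 + 489.13ms (3/4)
3. 1467.391ms @ 9/4 + 489.13ms (3/4)
4. 1956.522ms @ 3 + 391.304ms (3/5)
5. 2347.826ms @ 18/5 + 391.304ms (3/5)
6. 2739.13ms @ 21/5 + 391.304ms (3/5)
7. 3130.435ms @ 24/5 + 391.304ms (3/5)
8. 3521.739ms @ 27/5 + 391.304ms (3/5)

note 6 onset = 21/5b = 2739.13ms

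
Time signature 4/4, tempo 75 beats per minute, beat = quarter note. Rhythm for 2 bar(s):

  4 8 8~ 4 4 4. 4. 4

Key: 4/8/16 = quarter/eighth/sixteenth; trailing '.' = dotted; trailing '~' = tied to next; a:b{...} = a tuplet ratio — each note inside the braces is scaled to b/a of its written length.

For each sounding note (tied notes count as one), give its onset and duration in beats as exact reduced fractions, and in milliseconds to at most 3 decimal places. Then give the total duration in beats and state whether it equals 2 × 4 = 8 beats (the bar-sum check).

1) 0.0ms=0b +800.0ms=1b
2) 800.0ms=1b +400.0ms=1/2b
3) 1200.0ms=3/2b +1200.0ms=3/2b
4) 2400.0ms=3b +800.0ms=1b
5) 3200.0ms=4b +1200.0ms=3/2b
6) 4400.0ms=11/2b +1200.0ms=3/2b
7) 5600.0ms=7b +800.0ms=1b
Σ=8b of 8 (75bpm 4/4) — PASS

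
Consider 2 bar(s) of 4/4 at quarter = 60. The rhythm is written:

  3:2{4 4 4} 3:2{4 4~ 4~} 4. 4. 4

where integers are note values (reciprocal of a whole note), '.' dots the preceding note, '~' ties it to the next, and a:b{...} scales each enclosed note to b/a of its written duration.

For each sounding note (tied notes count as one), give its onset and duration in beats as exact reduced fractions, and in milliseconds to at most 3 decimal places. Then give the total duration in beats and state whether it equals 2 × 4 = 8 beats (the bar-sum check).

1) 0.0ms=0b +666.667ms=2/3b
2) 666.667ms=2/3b +666.667ms=2/3b
3) 1333.333ms=4/3b +666.667ms=2/3b
4) 2000.0ms=2b +666.667ms=2/3b
5) 2666.667ms=8/3b +2833.333ms=17/6b
6) 5500.0ms=11/2b +1500.0ms=3/2b
7) 7000.0ms=7b +1000.0ms=1b
Σ=8b of 8 (60bpm 4/4) — PASS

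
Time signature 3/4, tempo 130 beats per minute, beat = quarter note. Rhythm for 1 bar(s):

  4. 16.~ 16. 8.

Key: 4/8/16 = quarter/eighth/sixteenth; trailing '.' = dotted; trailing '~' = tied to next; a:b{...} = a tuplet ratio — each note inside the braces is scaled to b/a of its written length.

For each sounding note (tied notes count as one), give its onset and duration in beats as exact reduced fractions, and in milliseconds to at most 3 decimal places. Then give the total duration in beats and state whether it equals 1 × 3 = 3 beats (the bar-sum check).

1) 0.0ms=0b +692.308ms=3/2b
2) 692.308ms=3/2b +346.154ms=3/4b
3) 1038.462ms=9/4b +346.154ms=3/4b
Σ=3b of 3 (130bpm 3/4) — PASS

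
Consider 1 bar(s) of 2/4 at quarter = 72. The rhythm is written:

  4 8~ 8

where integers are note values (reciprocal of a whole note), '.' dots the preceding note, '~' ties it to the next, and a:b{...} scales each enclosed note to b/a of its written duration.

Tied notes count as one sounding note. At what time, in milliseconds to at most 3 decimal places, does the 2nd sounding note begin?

note 2 onset = 1b = 833.333ms

1. 0.0ms @ 0 + 833.333ms (1)
2. 833.333ms @ 1 + 833.333ms (1)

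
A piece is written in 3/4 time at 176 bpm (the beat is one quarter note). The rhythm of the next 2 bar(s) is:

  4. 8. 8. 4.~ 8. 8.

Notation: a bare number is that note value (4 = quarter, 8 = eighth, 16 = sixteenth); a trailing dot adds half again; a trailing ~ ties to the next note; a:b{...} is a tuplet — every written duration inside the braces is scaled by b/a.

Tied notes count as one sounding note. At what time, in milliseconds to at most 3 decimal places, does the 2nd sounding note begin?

1. 0.0ms @ 0 + 511.364ms (3/2)
2. 511.364ms @ 3/2 + 255.682ms (3/4)
3. 767.045ms @ 9/4 + 255.682ms (3/4)
4. 1022.727ms @ 3 + 767.045ms (9/4)
5. 1789.773ms @ 21/4 + 255.682ms (3/4)

note 2 onset = 3/2b = 511.364ms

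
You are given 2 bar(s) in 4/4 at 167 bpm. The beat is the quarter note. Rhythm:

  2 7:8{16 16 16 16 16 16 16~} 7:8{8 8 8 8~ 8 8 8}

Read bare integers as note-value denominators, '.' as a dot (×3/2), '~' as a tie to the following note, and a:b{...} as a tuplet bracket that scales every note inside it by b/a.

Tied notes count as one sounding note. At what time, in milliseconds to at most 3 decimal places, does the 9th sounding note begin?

1. 0.0ms @ 0 + 718.563ms (2)
2. 718.563ms @ 2 + 102.652ms (2/7)
3. 821.215ms @ 16/7 + 102.652ms (2/7)
4. 923.867ms @ 18/7 + 102.652ms (2/7)
5. 1026.518ms @ 20/7 + 102.652ms (2/7)
6. 1129.17ms @ 22/7 + 102.652ms (2/7)
7. 1231.822ms @ 24/7 + 102.652ms (2/7)
8. 1334.474ms @ 26/7 + 307.956ms (6/7)
9. 1642.429ms @ 32/7 + 205.304ms (4/7)
10. 1847.733ms @ 36/7 + 205.304ms (4/7)
11. 2053.037ms @ 40/7 + 410.607ms (8/7)
12. 2463.644ms @ 48/7 + 205.304ms (4/7)
13. 2668.948ms @ 52/7 + 205.304ms (4/7)

note 9 onset = 32/7b = 1642.429ms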